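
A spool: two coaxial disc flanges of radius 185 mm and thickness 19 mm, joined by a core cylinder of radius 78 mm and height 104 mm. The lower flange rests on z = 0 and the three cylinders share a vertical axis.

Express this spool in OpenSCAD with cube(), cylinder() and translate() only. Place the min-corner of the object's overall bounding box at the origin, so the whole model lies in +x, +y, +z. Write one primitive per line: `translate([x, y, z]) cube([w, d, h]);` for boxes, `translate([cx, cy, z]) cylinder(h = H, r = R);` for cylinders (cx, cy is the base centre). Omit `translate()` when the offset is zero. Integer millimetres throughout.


translate([185, 185, 0]) cylinder(h = 19, r = 185);
translate([185, 185, 19]) cylinder(h = 104, r = 78);
translate([185, 185, 123]) cylinder(h = 19, r = 185);


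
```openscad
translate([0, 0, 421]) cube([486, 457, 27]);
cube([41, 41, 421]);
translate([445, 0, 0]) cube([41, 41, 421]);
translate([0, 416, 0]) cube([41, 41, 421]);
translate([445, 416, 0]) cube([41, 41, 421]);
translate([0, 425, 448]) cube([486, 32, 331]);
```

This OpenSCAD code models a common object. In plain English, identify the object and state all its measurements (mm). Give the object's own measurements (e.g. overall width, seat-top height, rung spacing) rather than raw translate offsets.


A chair. The seat is a 486×457×27 mm slab with its top at z = 448 mm, on four 41×41 mm corner legs (flush with the seat edges, standing on z = 0). A flat backrest 32 mm thick, 331 mm tall, spans the full seat width and rises from the seat top along its +y edge, rear face flush with the rear of the seat.


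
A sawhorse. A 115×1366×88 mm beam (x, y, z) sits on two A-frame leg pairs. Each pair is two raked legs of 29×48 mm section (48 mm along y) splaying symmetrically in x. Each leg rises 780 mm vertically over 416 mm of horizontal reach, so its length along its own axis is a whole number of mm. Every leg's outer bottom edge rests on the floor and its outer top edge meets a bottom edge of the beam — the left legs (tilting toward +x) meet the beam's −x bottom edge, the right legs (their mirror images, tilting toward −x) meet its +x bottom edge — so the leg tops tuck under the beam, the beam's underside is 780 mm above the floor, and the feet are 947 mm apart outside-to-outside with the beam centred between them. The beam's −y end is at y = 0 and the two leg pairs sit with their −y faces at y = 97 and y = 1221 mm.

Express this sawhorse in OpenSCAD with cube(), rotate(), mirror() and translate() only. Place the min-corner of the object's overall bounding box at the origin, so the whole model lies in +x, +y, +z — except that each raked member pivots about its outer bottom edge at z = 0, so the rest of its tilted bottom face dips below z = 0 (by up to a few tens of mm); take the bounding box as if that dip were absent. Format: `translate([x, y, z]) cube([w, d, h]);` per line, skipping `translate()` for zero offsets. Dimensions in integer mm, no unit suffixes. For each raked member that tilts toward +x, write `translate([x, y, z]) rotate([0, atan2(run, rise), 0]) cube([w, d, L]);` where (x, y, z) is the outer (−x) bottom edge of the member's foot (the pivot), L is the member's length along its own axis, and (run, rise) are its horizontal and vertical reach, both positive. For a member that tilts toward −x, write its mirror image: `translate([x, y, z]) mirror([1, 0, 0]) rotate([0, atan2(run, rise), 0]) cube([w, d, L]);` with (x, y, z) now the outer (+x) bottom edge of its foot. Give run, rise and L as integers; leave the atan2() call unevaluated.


// leg length = √(416² + 780²) = 884
// right-leg outer foot x = 2·416 + 115 = 947
// beam min-corner = (416, 0, 780)
translate([416, 0, 780]) cube([115, 1366, 88]);
translate([0, 97, 0]) rotate([0, atan2(416, 780), 0]) cube([29, 48, 884]);
translate([947, 97, 0]) mirror([1, 0, 0]) rotate([0, atan2(416, 780), 0]) cube([29, 48, 884]);
translate([0, 1221, 0]) rotate([0, atan2(416, 780), 0]) cube([29, 48, 884]);
translate([947, 1221, 0]) mirror([1, 0, 0]) rotate([0, atan2(416, 780), 0]) cube([29, 48, 884]);


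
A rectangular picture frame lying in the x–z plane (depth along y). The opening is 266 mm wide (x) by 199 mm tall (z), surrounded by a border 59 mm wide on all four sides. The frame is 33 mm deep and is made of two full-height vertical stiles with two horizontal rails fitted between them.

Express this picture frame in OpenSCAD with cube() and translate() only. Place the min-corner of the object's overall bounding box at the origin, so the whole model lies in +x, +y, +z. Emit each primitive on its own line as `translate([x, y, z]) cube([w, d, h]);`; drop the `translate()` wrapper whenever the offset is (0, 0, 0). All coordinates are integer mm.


cube([59, 33, 317]);
translate([325, 0, 0]) cube([59, 33, 317]);
translate([59, 0, 0]) cube([266, 33, 59]);
translate([59, 0, 258]) cube([266, 33, 59]);


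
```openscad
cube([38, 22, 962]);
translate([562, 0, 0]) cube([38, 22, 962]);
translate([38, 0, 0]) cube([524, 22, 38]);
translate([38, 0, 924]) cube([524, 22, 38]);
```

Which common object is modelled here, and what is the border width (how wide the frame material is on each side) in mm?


A picture frame. The border width is 38 mm.

Four thin pieces enclosing a rectangular opening — a picture frame. The two full-height stiles are 962 mm tall; the top rail sits at z = 924 and is 38 mm tall, so the border above the opening is 962 − 924 = 38 mm, matching the stile x-width.


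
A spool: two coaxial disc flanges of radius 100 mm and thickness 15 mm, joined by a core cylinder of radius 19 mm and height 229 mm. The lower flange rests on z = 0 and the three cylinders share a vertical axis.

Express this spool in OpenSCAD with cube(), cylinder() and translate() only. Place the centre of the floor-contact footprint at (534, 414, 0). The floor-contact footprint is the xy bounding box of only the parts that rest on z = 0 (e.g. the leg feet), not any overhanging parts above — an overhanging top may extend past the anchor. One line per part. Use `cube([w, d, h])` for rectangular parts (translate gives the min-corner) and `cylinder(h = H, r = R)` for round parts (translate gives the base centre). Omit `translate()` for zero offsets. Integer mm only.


translate([534, 414, 0]) cylinder(h = 15, r = 100);
translate([534, 414, 15]) cylinder(h = 229, r = 19);
translate([534, 414, 244]) cylinder(h = 15, r = 100);


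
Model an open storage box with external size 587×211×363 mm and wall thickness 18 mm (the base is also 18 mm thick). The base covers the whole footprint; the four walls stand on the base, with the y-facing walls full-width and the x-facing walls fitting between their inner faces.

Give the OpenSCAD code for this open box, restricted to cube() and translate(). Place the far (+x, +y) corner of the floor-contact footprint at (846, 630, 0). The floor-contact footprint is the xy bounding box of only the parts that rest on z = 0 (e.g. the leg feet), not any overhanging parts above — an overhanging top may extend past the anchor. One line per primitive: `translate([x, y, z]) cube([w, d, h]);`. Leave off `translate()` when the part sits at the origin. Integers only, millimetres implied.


translate([259, 419, 0]) cube([587, 211, 18]);
translate([259, 419, 18]) cube([587, 18, 345]);
translate([259, 612, 18]) cube([587, 18, 345]);
translate([259, 437, 18]) cube([18, 175, 345]);
translate([828, 437, 18]) cube([18, 175, 345]);


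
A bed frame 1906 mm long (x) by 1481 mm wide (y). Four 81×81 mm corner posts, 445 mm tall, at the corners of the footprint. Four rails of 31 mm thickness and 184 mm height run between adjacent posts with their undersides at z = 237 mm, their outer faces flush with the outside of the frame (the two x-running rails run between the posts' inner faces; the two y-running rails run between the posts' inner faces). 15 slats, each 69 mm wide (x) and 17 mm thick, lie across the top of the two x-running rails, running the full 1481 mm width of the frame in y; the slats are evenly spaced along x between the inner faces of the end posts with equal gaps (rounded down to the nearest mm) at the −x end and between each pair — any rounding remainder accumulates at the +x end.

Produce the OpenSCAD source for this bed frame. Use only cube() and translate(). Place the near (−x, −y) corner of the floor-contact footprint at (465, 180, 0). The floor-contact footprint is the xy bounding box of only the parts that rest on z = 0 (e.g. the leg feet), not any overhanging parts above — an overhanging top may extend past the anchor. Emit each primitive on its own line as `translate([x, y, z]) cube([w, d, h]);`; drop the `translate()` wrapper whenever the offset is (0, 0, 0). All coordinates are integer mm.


// slat z = rail_z + rail_h = 237 + 184 = 421
// slat gap = ⌊(1744 − 15·69) / 16⌋ = 44
translate([465, 180, 0]) cube([81, 81, 445]);
translate([465, 1580, 0]) cube([81, 81, 445]);
translate([2290, 180, 0]) cube([81, 81, 445]);
translate([2290, 1580, 0]) cube([81, 81, 445]);
translate([546, 180, 237]) cube([1744, 31, 184]);
translate([546, 1630, 237]) cube([1744, 31, 184]);
translate([465, 261, 237]) cube([31, 1319, 184]);
translate([2340, 261, 237]) cube([31, 1319, 184]);
translate([590, 180, 421]) cube([69, 1481, 17]);
translate([703, 180, 421]) cube([69, 1481, 17]);
translate([816, 180, 421]) cube([69, 1481, 17]);
translate([929, 180, 421]) cube([69, 1481, 17]);
translate([1042, 180, 421]) cube([69, 1481, 17]);
translate([1155, 180, 421]) cube([69, 1481, 17]);
translate([1268, 180, 421]) cube([69, 1481, 17]);
translate([1381, 180, 421]) cube([69, 1481, 17]);
translate([1494, 180, 421]) cube([69, 1481, 17]);
translate([1607, 180, 421]) cube([69, 1481, 17]);
translate([1720, 180, 421]) cube([69, 1481, 17]);
translate([1833, 180, 421]) cube([69, 1481, 17]);
translate([1946, 180, 421]) cube([69, 1481, 17]);
translate([2059, 180, 421]) cube([69, 1481, 17]);
translate([2172, 180, 421]) cube([69, 1481, 17]);


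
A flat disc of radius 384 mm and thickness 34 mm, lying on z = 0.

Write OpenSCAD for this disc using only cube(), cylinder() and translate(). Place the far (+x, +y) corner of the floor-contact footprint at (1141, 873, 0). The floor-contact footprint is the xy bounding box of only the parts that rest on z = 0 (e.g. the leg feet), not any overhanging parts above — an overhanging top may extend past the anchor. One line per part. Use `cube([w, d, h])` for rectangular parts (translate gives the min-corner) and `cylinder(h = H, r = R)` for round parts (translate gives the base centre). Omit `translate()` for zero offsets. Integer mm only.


translate([757, 489, 0]) cylinder(h = 34, r = 384);


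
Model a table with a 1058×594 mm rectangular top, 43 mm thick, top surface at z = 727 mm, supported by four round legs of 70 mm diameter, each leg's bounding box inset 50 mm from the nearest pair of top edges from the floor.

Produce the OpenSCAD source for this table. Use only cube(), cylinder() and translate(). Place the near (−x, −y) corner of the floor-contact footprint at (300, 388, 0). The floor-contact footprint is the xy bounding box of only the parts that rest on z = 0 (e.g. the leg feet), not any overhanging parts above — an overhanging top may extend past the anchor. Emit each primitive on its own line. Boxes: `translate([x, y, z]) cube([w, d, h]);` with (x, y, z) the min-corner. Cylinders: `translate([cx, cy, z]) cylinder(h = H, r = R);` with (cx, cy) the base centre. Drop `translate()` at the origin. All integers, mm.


// leg_h = 727 - 43 = 684
translate([250, 338, 684]) cube([1058, 594, 43]);
translate([335, 423, 0]) cylinder(h = 684, r = 35);
translate([1223, 423, 0]) cylinder(h = 684, r = 35);
translate([335, 847, 0]) cylinder(h = 684, r = 35);
translate([1223, 847, 0]) cylinder(h = 684, r = 35);


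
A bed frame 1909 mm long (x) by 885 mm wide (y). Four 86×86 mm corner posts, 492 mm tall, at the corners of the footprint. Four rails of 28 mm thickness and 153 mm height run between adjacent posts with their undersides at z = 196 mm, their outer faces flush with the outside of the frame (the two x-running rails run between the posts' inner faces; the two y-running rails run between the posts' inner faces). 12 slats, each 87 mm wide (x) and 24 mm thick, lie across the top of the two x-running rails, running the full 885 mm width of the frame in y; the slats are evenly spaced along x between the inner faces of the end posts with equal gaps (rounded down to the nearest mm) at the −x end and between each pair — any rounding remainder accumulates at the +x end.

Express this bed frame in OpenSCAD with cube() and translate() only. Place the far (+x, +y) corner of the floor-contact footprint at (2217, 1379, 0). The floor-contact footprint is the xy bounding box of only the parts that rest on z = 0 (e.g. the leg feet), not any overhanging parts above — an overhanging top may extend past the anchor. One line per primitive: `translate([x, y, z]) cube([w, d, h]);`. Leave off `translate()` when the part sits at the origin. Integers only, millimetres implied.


translate([308, 494, 0]) cube([86, 86, 492]);
translate([308, 1293, 0]) cube([86, 86, 492]);
translate([2131, 494, 0]) cube([86, 86, 492]);
translate([2131, 1293, 0]) cube([86, 86, 492]);
translate([394, 494, 196]) cube([1737, 28, 153]);
translate([394, 1351, 196]) cube([1737, 28, 153]);
translate([308, 580, 196]) cube([28, 713, 153]);
translate([2189, 580, 196]) cube([28, 713, 153]);
translate([447, 494, 349]) cube([87, 885, 24]);
translate([587, 494, 349]) cube([87, 885, 24]);
translate([727, 494, 349]) cube([87, 885, 24]);
translate([867, 494, 349]) cube([87, 885, 24]);
translate([1007, 494, 349]) cube([87, 885, 24]);
translate([1147, 494, 349]) cube([87, 885, 24]);
translate([1287, 494, 349]) cube([87, 885, 24]);
translate([1427, 494, 349]) cube([87, 885, 24]);
translate([1567, 494, 349]) cube([87, 885, 24]);
translate([1707, 494, 349]) cube([87, 885, 24]);
translate([1847, 494, 349]) cube([87, 885, 24]);
translate([1987, 494, 349]) cube([87, 885, 24]);


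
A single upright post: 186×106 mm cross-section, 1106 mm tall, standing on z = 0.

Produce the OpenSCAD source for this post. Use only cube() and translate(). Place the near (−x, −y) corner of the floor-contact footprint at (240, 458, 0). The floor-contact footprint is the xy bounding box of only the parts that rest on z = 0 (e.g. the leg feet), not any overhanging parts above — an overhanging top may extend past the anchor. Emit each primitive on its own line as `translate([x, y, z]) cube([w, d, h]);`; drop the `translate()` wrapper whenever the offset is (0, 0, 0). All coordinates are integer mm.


translate([240, 458, 0]) cube([186, 106, 1106]);


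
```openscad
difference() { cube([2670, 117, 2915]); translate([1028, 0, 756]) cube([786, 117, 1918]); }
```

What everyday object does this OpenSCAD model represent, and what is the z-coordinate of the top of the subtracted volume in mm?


A wall with a window opening. The window head height is 2674 mm.

A wall with a rectangular opening subtracted — a window. Sill at z = 756, opening 1918 mm tall, so the head is at 756 + 1918 = 2674 mm.


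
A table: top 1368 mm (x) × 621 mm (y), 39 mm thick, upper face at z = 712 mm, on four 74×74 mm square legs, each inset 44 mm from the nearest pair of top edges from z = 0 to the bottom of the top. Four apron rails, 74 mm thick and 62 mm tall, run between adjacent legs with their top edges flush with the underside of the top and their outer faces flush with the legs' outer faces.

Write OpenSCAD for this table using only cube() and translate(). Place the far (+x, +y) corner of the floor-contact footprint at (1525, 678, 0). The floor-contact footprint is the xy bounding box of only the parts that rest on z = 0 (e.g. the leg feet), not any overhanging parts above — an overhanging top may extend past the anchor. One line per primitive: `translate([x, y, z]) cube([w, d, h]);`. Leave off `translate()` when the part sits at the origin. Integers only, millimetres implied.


// leg_h = 712 - 39 = 673
// apron z = 673 - 62 = 611
translate([201, 101, 673]) cube([1368, 621, 39]);
translate([245, 145, 0]) cube([74, 74, 673]);
translate([1451, 145, 0]) cube([74, 74, 673]);
translate([245, 604, 0]) cube([74, 74, 673]);
translate([1451, 604, 0]) cube([74, 74, 673]);
translate([319, 145, 611]) cube([1132, 74, 62]);
translate([319, 604, 611]) cube([1132, 74, 62]);
translate([245, 219, 611]) cube([74, 385, 62]);
translate([1451, 219, 611]) cube([74, 385, 62]);


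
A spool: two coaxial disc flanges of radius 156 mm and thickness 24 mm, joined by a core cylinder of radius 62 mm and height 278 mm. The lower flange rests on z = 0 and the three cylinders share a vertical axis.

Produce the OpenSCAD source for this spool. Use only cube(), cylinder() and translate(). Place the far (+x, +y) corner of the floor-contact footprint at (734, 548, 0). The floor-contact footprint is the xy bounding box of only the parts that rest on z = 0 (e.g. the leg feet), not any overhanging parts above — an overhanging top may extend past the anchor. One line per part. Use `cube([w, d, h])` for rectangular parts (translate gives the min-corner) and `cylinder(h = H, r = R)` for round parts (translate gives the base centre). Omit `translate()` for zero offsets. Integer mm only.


translate([578, 392, 0]) cylinder(h = 24, r = 156);
translate([578, 392, 24]) cylinder(h = 278, r = 62);
translate([578, 392, 302]) cylinder(h = 24, r = 156);


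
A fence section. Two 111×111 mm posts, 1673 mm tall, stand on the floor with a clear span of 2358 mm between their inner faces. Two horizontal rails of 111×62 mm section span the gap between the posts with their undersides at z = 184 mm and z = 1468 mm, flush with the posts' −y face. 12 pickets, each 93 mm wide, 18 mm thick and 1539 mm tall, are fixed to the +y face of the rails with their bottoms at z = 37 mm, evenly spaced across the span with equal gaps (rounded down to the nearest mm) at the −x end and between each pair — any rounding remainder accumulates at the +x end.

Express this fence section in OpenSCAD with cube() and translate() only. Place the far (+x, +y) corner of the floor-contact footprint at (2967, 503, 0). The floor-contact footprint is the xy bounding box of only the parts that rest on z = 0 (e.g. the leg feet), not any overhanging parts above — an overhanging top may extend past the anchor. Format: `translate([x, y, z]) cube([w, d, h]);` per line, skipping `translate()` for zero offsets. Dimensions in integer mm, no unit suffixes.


translate([387, 392, 0]) cube([111, 111, 1673]);
translate([2856, 392, 0]) cube([111, 111, 1673]);
translate([498, 392, 184]) cube([2358, 111, 62]);
translate([498, 392, 1468]) cube([2358, 111, 62]);
translate([593, 503, 37]) cube([93, 18, 1539]);
translate([781, 503, 37]) cube([93, 18, 1539]);
translate([969, 503, 37]) cube([93, 18, 1539]);
translate([1157, 503, 37]) cube([93, 18, 1539]);
translate([1345, 503, 37]) cube([93, 18, 1539]);
translate([1533, 503, 37]) cube([93, 18, 1539]);
translate([1721, 503, 37]) cube([93, 18, 1539]);
translate([1909, 503, 37]) cube([93, 18, 1539]);
translate([2097, 503, 37]) cube([93, 18, 1539]);
translate([2285, 503, 37]) cube([93, 18, 1539]);
translate([2473, 503, 37]) cube([93, 18, 1539]);
translate([2661, 503, 37]) cube([93, 18, 1539]);


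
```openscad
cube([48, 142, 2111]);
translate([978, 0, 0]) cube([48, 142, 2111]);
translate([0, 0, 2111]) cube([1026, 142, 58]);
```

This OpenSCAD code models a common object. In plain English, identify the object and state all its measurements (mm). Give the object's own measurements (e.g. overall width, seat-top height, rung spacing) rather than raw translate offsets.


A door frame. The clear opening is 930 mm wide and 2111 mm high. Two 48 mm wide jambs, 142 mm deep, stand either side of the opening from the floor to the top of the opening. A 58 mm thick head sits across the top of both jambs, spanning the full outside width of the frame.


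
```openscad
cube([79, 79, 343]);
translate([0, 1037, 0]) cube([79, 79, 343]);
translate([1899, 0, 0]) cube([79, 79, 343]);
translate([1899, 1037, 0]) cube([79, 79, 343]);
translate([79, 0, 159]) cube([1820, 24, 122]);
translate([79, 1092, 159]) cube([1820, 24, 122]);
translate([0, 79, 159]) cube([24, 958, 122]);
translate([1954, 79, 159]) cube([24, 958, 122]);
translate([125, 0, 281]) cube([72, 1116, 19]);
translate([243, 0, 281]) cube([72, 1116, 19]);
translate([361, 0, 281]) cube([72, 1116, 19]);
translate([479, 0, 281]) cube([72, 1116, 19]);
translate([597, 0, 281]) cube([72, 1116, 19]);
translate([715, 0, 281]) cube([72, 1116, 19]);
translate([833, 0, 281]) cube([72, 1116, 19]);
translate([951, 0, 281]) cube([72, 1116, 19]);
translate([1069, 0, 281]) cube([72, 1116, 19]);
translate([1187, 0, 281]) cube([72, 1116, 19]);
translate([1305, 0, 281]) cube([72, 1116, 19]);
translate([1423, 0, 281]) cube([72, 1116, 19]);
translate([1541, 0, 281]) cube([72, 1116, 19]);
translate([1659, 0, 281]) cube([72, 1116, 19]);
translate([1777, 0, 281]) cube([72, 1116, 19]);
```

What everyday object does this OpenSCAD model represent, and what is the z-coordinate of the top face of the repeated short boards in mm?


A bed frame. The slat-top height is 300 mm.

Four posts, four rails, and a row of slats — a bed frame. Slats sit on the rails at z = 159 + 122 = 281; with slat thickness 19, the top is 300 mm.


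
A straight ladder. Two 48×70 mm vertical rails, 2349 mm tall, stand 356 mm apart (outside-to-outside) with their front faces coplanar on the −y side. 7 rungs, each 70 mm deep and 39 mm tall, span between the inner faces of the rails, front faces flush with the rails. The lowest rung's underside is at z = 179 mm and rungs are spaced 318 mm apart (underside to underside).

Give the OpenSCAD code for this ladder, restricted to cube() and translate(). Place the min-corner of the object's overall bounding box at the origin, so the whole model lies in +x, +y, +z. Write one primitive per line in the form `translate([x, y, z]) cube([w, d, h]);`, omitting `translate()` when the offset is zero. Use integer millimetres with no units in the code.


cube([48, 70, 2349]);
translate([308, 0, 0]) cube([48, 70, 2349]);
translate([48, 0, 179]) cube([260, 70, 39]);
translate([48, 0, 497]) cube([260, 70, 39]);
translate([48, 0, 815]) cube([260, 70, 39]);
translate([48, 0, 1133]) cube([260, 70, 39]);
translate([48, 0, 1451]) cube([260, 70, 39]);
translate([48, 0, 1769]) cube([260, 70, 39]);
translate([48, 0, 2087]) cube([260, 70, 39]);


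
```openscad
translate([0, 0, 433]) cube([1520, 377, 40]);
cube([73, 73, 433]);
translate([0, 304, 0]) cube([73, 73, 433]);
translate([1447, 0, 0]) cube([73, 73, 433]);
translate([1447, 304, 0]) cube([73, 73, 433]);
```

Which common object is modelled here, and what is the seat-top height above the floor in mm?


A bench. The seat-top height is 473 mm.

A long slab on four corner posts — a bench. The slab sits at z = 433 with thickness 40, so the top is 433 + 40 = 473 mm.


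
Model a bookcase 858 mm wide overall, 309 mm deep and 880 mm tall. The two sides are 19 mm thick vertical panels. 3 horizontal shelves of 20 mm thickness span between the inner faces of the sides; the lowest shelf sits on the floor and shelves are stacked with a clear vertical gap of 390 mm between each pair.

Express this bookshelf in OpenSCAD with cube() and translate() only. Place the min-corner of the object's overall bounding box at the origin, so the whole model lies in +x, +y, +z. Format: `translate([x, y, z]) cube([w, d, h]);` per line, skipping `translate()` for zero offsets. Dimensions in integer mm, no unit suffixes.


cube([19, 309, 880]);
translate([839, 0, 0]) cube([19, 309, 880]);
translate([19, 0, 0]) cube([820, 309, 20]);
translate([19, 0, 410]) cube([820, 309, 20]);
translate([19, 0, 820]) cube([820, 309, 20]);


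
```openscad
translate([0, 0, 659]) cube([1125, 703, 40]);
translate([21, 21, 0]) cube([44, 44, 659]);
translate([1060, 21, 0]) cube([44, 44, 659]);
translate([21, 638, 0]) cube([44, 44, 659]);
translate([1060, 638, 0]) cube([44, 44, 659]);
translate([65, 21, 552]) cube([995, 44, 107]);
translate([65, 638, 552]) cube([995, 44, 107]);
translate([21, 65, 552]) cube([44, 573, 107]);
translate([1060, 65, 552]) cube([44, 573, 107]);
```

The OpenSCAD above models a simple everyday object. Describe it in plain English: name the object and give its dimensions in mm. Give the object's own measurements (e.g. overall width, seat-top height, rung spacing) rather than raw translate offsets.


A table: top 1125 mm (x) × 703 mm (y), 40 mm thick, upper face at z = 699 mm, on four 44×44 mm square legs, each inset 21 mm from the nearest pair of top edges from z = 0 to the bottom of the top. Four apron rails, 44 mm thick and 107 mm tall, run between adjacent legs with their top edges flush with the underside of the top and their outer faces flush with the legs' outer faces.


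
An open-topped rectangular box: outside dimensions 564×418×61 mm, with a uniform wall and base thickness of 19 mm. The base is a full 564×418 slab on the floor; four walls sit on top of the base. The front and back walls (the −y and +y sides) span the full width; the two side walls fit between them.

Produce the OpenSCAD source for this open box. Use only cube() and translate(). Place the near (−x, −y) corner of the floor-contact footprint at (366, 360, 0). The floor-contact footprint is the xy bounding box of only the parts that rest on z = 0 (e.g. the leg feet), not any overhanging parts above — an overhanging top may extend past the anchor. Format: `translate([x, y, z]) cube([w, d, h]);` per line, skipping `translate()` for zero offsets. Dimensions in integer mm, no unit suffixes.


translate([366, 360, 0]) cube([564, 418, 19]);
translate([366, 360, 19]) cube([564, 19, 42]);
translate([366, 759, 19]) cube([564, 19, 42]);
translate([366, 379, 19]) cube([19, 380, 42]);
translate([911, 379, 19]) cube([19, 380, 42]);


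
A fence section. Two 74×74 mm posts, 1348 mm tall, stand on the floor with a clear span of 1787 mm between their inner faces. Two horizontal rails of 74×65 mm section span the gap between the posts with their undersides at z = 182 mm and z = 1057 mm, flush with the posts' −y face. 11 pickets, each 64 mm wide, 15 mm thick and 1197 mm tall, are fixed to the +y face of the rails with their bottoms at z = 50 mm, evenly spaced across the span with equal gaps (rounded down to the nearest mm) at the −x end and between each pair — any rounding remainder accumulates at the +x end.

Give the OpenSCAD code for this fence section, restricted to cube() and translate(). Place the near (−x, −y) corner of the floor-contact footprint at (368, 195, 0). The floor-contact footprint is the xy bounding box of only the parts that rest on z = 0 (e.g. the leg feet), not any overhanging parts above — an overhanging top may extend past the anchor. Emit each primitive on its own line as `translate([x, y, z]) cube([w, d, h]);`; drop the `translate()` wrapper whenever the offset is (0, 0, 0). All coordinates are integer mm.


translate([368, 195, 0]) cube([74, 74, 1348]);
translate([2229, 195, 0]) cube([74, 74, 1348]);
translate([442, 195, 182]) cube([1787, 74, 65]);
translate([442, 195, 1057]) cube([1787, 74, 65]);
translate([532, 269, 50]) cube([64, 15, 1197]);
translate([686, 269, 50]) cube([64, 15, 1197]);
translate([840, 269, 50]) cube([64, 15, 1197]);
translate([994, 269, 50]) cube([64, 15, 1197]);
translate([1148, 269, 50]) cube([64, 15, 1197]);
translate([1302, 269, 50]) cube([64, 15, 1197]);
translate([1456, 269, 50]) cube([64, 15, 1197]);
translate([1610, 269, 50]) cube([64, 15, 1197]);
translate([1764, 269, 50]) cube([64, 15, 1197]);
translate([1918, 269, 50]) cube([64, 15, 1197]);
translate([2072, 269, 50]) cube([64, 15, 1197]);


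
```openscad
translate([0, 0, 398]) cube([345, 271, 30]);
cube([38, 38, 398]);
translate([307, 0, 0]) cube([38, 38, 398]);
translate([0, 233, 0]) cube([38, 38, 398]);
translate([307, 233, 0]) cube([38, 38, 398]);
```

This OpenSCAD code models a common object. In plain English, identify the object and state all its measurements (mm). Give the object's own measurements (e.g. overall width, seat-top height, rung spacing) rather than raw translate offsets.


A four-legged stool. The seat is a 345×271×30 mm slab whose top surface is at z = 428 mm; four square legs, each 38×38 mm in cross-section, run from the floor (z = 0) to the underside of the seat, each flush with a corner of the seat.


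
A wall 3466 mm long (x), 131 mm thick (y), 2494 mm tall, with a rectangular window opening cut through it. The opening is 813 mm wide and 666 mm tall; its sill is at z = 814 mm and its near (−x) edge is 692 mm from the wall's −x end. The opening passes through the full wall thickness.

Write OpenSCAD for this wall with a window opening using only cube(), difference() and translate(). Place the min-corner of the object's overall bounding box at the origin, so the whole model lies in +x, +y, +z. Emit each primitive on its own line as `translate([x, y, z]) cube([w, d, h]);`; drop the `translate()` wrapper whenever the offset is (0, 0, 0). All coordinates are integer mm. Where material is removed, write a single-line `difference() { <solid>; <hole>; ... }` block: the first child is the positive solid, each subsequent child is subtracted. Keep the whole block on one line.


difference() { cube([3466, 131, 2494]); translate([692, 0, 814]) cube([813, 131, 666]); }


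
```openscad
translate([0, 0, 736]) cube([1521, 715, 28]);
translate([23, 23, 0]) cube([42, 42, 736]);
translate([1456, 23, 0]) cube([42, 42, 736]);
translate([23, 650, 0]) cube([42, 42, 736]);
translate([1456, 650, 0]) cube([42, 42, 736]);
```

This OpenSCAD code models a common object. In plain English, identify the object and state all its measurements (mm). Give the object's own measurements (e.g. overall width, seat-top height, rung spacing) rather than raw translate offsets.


A table: top 1521 mm (x) × 715 mm (y), 28 mm thick, upper face at z = 764 mm, on four 42×42 mm square legs, each inset 23 mm from the nearest pair of top edges from z = 0 to the bottom of the top.


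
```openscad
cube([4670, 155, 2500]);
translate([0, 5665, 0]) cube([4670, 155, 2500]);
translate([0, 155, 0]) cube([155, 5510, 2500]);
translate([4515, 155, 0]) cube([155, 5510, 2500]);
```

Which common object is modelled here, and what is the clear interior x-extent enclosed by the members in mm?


A house (or room) frame. The interior width is 4360 mm.

Four 2500 mm walls enclosing a rectangle with no floor or roof — a room or house frame. Outside width is 4670 mm and wall thickness is 155 mm, so the interior width is 4670 − 2 × 155 = 4360 mm.


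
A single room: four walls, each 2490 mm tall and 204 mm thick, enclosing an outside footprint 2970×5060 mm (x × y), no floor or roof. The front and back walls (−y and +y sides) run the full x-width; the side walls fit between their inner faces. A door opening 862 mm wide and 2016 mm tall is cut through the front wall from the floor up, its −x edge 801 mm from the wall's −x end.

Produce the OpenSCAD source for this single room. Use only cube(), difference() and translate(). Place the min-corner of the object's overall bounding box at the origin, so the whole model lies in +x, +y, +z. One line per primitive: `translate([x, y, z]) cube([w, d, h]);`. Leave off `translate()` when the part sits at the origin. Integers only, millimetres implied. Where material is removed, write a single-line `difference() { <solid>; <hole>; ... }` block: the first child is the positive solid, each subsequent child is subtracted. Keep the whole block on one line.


difference() { cube([2970, 204, 2490]); translate([801, 0, 0]) cube([862, 204, 2016]); }
translate([0, 4856, 0]) cube([2970, 204, 2490]);
translate([0, 204, 0]) cube([204, 4652, 2490]);
translate([2766, 204, 0]) cube([204, 4652, 2490]);


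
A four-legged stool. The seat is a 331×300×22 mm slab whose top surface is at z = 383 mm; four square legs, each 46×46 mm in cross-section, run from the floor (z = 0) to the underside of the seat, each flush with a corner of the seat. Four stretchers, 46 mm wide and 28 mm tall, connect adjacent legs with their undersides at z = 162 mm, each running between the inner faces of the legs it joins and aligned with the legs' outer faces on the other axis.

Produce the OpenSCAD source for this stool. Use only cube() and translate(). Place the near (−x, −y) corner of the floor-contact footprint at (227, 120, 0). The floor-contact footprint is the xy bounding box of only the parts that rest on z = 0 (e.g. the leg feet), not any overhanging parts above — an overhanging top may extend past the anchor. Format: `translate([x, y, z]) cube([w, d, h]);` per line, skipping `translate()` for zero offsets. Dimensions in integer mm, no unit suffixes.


// leg_h = 383 - 22 = 361
// stretcher span = 331 - 2*46 = 239
translate([227, 120, 361]) cube([331, 300, 22]);
translate([227, 120, 0]) cube([46, 46, 361]);
translate([512, 120, 0]) cube([46, 46, 361]);
translate([227, 374, 0]) cube([46, 46, 361]);
translate([512, 374, 0]) cube([46, 46, 361]);
translate([273, 120, 162]) cube([239, 46, 28]);
translate([273, 374, 162]) cube([239, 46, 28]);
translate([227, 166, 162]) cube([46, 208, 28]);
translate([512, 166, 162]) cube([46, 208, 28]);


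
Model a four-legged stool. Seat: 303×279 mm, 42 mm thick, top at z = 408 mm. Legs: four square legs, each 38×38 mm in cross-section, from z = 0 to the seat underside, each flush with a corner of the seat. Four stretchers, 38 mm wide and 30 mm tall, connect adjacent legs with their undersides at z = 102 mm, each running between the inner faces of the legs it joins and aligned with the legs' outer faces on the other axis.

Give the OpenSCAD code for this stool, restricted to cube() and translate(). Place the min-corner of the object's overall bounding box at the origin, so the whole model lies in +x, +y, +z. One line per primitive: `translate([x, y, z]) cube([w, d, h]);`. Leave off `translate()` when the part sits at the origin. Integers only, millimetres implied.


translate([0, 0, 366]) cube([303, 279, 42]);
cube([38, 38, 366]);
translate([265, 0, 0]) cube([38, 38, 366]);
translate([0, 241, 0]) cube([38, 38, 366]);
translate([265, 241, 0]) cube([38, 38, 366]);
translate([38, 0, 102]) cube([227, 38, 30]);
translate([38, 241, 102]) cube([227, 38, 30]);
translate([0, 38, 102]) cube([38, 203, 30]);
translate([265, 38, 102]) cube([38, 203, 30]);


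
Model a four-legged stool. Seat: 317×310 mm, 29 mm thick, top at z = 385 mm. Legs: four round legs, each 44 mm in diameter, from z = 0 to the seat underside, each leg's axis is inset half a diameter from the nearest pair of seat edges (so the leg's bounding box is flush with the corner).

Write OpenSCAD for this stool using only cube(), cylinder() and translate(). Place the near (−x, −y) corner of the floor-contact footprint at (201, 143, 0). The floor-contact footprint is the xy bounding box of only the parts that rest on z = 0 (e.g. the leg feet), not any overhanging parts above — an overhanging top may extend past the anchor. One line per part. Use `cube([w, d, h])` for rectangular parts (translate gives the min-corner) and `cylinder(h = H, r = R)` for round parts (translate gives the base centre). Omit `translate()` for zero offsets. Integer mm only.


// leg_h = 385 - 29 = 356
translate([201, 143, 356]) cube([317, 310, 29]);
translate([223, 165, 0]) cylinder(h = 356, r = 22);
translate([496, 165, 0]) cylinder(h = 356, r = 22);
translate([223, 431, 0]) cylinder(h = 356, r = 22);
translate([496, 431, 0]) cylinder(h = 356, r = 22);


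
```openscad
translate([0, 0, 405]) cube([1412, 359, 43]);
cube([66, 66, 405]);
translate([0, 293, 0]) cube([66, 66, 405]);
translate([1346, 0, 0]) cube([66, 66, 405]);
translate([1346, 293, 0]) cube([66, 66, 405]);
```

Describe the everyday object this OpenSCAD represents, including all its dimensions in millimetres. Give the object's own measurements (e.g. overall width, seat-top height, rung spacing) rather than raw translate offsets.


A long wooden bench with a 1412 mm (x) × 359 mm (y) seat, 43 mm thick, its top surface 448 mm above the floor. Four 66 mm square legs at the seat corners, flush with the edges, run from z = 0 to the seat underside.


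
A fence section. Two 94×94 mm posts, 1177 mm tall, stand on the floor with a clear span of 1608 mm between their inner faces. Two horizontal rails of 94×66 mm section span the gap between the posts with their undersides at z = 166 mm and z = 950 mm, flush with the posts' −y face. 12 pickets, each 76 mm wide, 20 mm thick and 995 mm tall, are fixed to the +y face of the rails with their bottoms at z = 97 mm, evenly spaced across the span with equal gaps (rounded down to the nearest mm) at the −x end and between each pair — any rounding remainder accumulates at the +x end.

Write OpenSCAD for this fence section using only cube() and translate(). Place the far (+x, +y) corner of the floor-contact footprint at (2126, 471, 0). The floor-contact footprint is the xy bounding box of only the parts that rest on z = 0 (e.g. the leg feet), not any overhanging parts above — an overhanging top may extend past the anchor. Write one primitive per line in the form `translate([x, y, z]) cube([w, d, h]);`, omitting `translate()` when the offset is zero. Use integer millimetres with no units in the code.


translate([330, 377, 0]) cube([94, 94, 1177]);
translate([2032, 377, 0]) cube([94, 94, 1177]);
translate([424, 377, 166]) cube([1608, 94, 66]);
translate([424, 377, 950]) cube([1608, 94, 66]);
translate([477, 471, 97]) cube([76, 20, 995]);
translate([606, 471, 97]) cube([76, 20, 995]);
translate([735, 471, 97]) cube([76, 20, 995]);
translate([864, 471, 97]) cube([76, 20, 995]);
translate([993, 471, 97]) cube([76, 20, 995]);
translate([1122, 471, 97]) cube([76, 20, 995]);
translate([1251, 471, 97]) cube([76, 20, 995]);
translate([1380, 471, 97]) cube([76, 20, 995]);
translate([1509, 471, 97]) cube([76, 20, 995]);
translate([1638, 471, 97]) cube([76, 20, 995]);
translate([1767, 471, 97]) cube([76, 20, 995]);
translate([1896, 471, 97]) cube([76, 20, 995]);


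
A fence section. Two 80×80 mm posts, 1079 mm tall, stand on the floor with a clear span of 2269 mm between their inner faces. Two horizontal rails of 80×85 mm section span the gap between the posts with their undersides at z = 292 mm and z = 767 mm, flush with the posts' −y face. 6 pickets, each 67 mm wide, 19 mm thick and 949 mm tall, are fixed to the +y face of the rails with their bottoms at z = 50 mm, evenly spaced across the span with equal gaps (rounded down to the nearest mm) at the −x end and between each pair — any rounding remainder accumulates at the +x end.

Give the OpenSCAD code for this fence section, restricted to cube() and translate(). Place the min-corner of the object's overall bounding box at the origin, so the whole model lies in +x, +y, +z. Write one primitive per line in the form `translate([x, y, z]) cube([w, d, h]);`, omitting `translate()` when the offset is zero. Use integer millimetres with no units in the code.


cube([80, 80, 1079]);
translate([2349, 0, 0]) cube([80, 80, 1079]);
translate([80, 0, 292]) cube([2269, 80, 85]);
translate([80, 0, 767]) cube([2269, 80, 85]);
translate([346, 80, 50]) cube([67, 19, 949]);
translate([679, 80, 50]) cube([67, 19, 949]);
translate([1012, 80, 50]) cube([67, 19, 949]);
translate([1345, 80, 50]) cube([67, 19, 949]);
translate([1678, 80, 50]) cube([67, 19, 949]);
translate([2011, 80, 50]) cube([67, 19, 949]);


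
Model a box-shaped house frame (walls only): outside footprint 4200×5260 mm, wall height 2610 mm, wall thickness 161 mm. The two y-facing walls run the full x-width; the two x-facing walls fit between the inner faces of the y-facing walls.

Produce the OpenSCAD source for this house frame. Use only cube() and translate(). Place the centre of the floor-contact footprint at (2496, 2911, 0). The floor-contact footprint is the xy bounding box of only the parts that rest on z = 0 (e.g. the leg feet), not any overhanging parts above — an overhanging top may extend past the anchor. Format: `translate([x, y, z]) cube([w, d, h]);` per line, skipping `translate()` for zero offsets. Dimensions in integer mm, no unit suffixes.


translate([396, 281, 0]) cube([4200, 161, 2610]);
translate([396, 5380, 0]) cube([4200, 161, 2610]);
translate([396, 442, 0]) cube([161, 4938, 2610]);
translate([4435, 442, 0]) cube([161, 4938, 2610]);
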